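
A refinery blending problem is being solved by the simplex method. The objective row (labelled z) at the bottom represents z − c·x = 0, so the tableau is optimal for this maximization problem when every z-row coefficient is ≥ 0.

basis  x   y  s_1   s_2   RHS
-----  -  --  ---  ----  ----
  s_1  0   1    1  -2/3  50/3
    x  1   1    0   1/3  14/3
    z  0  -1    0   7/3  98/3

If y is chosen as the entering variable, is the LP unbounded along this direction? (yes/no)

Column y has positive entries in row(s) 1, 2, so the ratio test bounds it — not unbounded.

no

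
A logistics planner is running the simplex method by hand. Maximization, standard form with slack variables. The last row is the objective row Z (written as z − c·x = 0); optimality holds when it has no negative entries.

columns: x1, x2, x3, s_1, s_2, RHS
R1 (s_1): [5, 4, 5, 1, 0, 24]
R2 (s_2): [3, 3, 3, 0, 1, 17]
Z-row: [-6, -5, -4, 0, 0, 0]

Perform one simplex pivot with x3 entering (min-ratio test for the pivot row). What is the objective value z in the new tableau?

96/5

Ratio test on column x3 — row 1: 24/5 = 24/5; row 2: 17/3 = 17/3. Minimum is 24/5 at row 1 (s_1 leaves); pivot element 5.
Pivot on row 1; the Z-row RHS becomes 0 − (-4)·(24/5) = 96/5.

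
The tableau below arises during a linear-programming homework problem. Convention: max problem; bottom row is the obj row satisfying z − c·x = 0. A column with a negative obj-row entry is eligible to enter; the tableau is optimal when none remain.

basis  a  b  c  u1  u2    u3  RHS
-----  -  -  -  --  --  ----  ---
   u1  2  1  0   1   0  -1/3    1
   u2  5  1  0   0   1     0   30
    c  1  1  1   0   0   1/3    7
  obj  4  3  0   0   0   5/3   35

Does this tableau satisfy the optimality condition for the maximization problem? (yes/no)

Every obj-row coefficient is ≥ 0, so the tableau is optimal.

yes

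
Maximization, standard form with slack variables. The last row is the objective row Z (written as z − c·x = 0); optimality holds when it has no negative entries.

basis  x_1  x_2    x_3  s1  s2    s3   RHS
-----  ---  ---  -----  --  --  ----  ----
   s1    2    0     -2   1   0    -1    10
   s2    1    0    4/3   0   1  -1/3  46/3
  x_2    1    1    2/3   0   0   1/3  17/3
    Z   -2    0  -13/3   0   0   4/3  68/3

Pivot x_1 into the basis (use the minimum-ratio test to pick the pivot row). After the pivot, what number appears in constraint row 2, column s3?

Ratio test on column x_1 — row 1: 10/2 = 5; row 2: (46/3)/1 = 46/3; row 3: (17/3)/1 = 17/3. Minimum is 5 at row 1 (s1 leaves); pivot element 2.
Divide row 1 by 2; eliminate column x_1 from the other rows.
Row 2 update in column s3: -1/3 − 1·(-1/2) = 1/6.

1/6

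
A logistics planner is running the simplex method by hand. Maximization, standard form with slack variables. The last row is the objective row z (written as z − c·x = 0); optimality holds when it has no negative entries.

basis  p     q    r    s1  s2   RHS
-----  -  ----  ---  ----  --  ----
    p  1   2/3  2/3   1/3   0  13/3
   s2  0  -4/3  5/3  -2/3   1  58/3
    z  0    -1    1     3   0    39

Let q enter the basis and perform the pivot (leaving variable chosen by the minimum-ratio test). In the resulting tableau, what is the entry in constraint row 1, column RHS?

13/2

Ratio test on column q — row 1: (13/3)/(2/3) = 13/2; row 2: entry -4/3 ≤ 0. Minimum is 13/2 at row 1 (p leaves); pivot element 2/3.
Divide row 1 by 2/3; eliminate column q from the other rows.
In the new row 1, the RHS entry is the old entry divided by the pivot: (13/3)/(2/3) = 13/2.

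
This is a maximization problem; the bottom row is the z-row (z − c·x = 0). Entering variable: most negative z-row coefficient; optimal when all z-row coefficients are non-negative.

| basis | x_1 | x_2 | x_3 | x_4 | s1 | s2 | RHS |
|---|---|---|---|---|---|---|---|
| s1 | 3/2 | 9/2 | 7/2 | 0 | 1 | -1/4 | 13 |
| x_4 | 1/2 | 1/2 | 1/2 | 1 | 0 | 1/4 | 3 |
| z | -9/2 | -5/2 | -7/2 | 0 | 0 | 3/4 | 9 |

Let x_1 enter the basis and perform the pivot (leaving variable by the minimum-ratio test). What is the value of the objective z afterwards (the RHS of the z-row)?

Ratio test on column x_1 — row 1: 13/(3/2) = 26/3; row 2: 3/(1/2) = 6. Minimum is 6 at row 2 (x_4 leaves); pivot element 1/2.
Pivot on row 2; the z-row RHS becomes 9 − (-9/2)·6 = 36.

36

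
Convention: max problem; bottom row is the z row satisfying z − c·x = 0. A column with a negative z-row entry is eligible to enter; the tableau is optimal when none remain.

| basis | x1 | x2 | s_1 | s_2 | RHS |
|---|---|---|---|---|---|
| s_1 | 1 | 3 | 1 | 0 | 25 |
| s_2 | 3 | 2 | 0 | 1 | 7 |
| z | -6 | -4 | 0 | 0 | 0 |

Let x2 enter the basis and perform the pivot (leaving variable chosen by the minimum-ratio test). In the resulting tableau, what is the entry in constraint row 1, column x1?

Ratio test on column x2 — row 1: 25/3 = 25/3; row 2: 7/2 = 7/2. Minimum is 7/2 at row 2 (s_2 leaves); pivot element 2.
Divide row 2 by 2; eliminate column x2 from the other rows.
Row 1 update in column x1: 1 − 3·(3/2) = -7/2.

-7/2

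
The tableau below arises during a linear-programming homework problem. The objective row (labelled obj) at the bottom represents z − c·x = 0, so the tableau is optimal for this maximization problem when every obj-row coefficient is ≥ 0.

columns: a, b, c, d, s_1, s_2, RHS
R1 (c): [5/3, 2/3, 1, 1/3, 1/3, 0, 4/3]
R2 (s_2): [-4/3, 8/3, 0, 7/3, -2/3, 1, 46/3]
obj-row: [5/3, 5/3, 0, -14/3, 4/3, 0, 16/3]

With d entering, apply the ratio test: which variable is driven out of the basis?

c

Column d entries and ratios — c: (4/3)/(1/3) = 4; s_2: (46/3)/(7/3) = 46/7.
Smallest ratio is 4 in the row of c, so c leaves.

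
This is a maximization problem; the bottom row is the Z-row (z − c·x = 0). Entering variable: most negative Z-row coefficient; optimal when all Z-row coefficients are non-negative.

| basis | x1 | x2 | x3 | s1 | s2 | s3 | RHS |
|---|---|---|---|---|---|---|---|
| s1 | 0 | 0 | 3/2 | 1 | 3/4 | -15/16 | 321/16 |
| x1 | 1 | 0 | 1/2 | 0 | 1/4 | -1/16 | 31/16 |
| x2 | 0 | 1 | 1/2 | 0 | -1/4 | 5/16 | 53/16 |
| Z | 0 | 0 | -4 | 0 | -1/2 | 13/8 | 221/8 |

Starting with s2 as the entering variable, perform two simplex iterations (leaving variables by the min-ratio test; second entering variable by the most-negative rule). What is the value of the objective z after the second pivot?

345/8

Ratio test on column s2 — row 1: (321/16)/(3/4) = 107/4; row 2: (31/16)/(1/4) = 31/4; row 3: entry -1/4 ≤ 0. Minimum is 31/4 at row 2 (x1 leaves); pivot element 1/4.
Pivot on row 2; the Z-row RHS becomes 221/8 − (-1/2)·(31/4) = 63/2.
Next entering variable (most negative Z-row entry -3): x3.
Ratio test on column x3 — row 1: entry 0 ≤ 0; row 2: (31/4)/2 = 31/8; row 3: (21/4)/1 = 21/4. Minimum is 31/8 at row 2 (s2 leaves); pivot element 2.
After the second pivot the Z-row RHS is 63/2 − (-3)·(31/8) = 345/8.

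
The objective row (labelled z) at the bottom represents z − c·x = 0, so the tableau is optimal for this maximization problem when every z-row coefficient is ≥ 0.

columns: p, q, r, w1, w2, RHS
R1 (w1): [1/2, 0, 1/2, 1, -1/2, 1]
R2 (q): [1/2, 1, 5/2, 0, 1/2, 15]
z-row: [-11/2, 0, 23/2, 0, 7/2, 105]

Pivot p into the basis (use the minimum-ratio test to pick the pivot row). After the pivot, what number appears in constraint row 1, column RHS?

Ratio test on column p — row 1: 1/(1/2) = 2; row 2: 15/(1/2) = 30. Minimum is 2 at row 1 (w1 leaves); pivot element 1/2.
Divide row 1 by 1/2; eliminate column p from the other rows.
In the new row 1, the RHS entry is the old entry divided by the pivot: 1/(1/2) = 2.

2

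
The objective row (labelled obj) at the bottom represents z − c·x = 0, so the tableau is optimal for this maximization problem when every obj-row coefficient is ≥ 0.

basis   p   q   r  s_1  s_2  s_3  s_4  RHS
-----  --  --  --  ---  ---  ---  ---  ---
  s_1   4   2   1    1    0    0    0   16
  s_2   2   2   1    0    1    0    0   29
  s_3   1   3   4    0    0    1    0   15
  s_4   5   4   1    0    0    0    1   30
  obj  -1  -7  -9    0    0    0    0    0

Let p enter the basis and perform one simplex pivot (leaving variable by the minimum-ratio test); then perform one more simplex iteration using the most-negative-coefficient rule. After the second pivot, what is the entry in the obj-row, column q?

Ratio test on column p — row 1: 16/4 = 4; row 2: 29/2 = 29/2; row 3: 15/1 = 15; row 4: 30/5 = 6. Minimum is 4 at row 1 (s_1 leaves); pivot element 4.
Divide row 1 by 4; eliminate column p from the other rows.
Second iteration: most negative obj-row entry is -35/4 in column r, so r enters.
Ratio test on column r — row 1: 4/(1/4) = 16; row 2: 21/(1/2) = 42; row 3: 11/(15/4) = 44/15; row 4: entry -1/4 ≤ 0. Minimum is 44/15 at row 3 (s_3 leaves); pivot element 15/4.
Divide row 3 by 15/4; eliminate column r from the other rows.
After both pivots, the entry at the obj-row, column q is -2/3.

-2/3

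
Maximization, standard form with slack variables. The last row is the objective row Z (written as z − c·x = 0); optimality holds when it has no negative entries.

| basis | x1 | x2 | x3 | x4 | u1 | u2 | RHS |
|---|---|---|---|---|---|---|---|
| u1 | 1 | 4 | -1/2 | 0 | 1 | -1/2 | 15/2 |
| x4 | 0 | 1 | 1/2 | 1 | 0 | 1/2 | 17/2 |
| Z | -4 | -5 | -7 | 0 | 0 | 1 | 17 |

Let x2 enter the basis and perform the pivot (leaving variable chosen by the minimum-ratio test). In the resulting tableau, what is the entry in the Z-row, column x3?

-61/8

Ratio test on column x2 — row 1: (15/2)/4 = 15/8; row 2: (17/2)/1 = 17/2. Minimum is 15/8 at row 1 (u1 leaves); pivot element 4.
Divide row 1 by 4; eliminate column x2 from the other rows.
Z-row update in column x3: -7 − (-5)·(-1/8) = -61/8.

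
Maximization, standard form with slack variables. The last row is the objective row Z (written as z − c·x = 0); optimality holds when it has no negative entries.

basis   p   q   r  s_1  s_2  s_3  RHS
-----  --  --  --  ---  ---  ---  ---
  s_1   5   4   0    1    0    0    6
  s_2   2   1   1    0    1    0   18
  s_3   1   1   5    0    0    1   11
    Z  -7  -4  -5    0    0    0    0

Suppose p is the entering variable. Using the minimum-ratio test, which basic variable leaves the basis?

Column p entries and ratios — s_1: 6/5 = 6/5; s_2: 18/2 = 9; s_3: 11/1 = 11.
Smallest ratio is 6/5 in the row of s_1, so s_1 leaves.

s_1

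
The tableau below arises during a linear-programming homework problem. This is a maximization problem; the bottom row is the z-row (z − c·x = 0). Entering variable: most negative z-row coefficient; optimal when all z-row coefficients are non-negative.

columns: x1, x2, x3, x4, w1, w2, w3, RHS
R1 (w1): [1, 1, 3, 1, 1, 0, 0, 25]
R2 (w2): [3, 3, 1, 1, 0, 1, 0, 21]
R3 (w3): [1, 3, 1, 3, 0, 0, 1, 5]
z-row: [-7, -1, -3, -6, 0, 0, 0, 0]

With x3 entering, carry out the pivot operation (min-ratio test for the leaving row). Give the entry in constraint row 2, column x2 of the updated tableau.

0

Ratio test on column x3 — row 1: 25/3 = 25/3; row 2: 21/1 = 21; row 3: 5/1 = 5. Minimum is 5 at row 3 (w3 leaves); pivot element 1.
Divide row 3 by 1; eliminate column x3 from the other rows.
Row 2 update in column x2: 3 − 1·3 = 0.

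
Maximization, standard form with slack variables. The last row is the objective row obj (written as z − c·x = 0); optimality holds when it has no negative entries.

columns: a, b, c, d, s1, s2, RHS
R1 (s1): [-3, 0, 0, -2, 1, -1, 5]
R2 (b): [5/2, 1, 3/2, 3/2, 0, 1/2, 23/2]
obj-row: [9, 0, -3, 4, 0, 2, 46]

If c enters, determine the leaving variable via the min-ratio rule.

Column c entries and ratios — s1: 0 ≤ 0, skip; b: (23/2)/(3/2) = 23/3.
Smallest ratio is 23/3 in the row of b, so b leaves.

b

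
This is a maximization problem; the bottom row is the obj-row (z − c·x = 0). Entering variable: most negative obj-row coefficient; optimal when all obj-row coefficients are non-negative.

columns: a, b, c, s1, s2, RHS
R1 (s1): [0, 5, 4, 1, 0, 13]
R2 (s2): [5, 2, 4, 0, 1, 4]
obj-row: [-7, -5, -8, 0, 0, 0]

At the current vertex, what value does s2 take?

s2 is basic (row 2); its value is the RHS of that row, 4.

4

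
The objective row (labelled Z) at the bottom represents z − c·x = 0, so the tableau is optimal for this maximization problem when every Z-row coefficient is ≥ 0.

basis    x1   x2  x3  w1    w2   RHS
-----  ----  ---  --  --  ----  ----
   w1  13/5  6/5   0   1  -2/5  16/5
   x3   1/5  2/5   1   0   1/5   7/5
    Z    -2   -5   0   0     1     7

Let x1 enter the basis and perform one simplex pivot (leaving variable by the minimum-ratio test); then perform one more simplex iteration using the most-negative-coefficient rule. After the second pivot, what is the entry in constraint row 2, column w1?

Ratio test on column x1 — row 1: (16/5)/(13/5) = 16/13; row 2: (7/5)/(1/5) = 7. Minimum is 16/13 at row 1 (w1 leaves); pivot element 13/5.
Divide row 1 by 13/5; eliminate column x1 from the other rows.
Second iteration: most negative Z-row entry is -53/13 in column x2, so x2 enters.
Ratio test on column x2 — row 1: (16/13)/(6/13) = 8/3; row 2: (15/13)/(4/13) = 15/4. Minimum is 8/3 at row 1 (x1 leaves); pivot element 6/13.
Divide row 1 by 6/13; eliminate column x2 from the other rows.
After both pivots, the entry at constraint row 2, column w1 is -1/3.

-1/3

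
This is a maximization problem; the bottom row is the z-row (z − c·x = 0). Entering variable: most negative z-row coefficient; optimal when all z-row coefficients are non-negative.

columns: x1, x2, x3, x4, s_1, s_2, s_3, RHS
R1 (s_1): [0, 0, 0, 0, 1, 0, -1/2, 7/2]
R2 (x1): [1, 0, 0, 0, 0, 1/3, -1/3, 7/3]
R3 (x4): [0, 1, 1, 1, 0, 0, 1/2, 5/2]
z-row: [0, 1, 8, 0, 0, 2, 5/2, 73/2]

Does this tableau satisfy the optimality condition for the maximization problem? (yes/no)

Every z-row coefficient is ≥ 0, so the tableau is optimal.

yes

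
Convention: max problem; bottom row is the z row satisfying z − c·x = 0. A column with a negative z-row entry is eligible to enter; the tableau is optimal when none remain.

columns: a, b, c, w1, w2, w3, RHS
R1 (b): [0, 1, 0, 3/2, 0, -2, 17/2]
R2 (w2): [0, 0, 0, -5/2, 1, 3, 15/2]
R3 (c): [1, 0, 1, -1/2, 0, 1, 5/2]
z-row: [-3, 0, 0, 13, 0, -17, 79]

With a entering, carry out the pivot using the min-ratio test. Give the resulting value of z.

173/2

Ratio test on column a — row 1: entry 0 ≤ 0; row 2: entry 0 ≤ 0; row 3: (5/2)/1 = 5/2. Minimum is 5/2 at row 3 (c leaves); pivot element 1.
Pivot on row 3; the z-row RHS becomes 79 − (-3)·(5/2) = 173/2.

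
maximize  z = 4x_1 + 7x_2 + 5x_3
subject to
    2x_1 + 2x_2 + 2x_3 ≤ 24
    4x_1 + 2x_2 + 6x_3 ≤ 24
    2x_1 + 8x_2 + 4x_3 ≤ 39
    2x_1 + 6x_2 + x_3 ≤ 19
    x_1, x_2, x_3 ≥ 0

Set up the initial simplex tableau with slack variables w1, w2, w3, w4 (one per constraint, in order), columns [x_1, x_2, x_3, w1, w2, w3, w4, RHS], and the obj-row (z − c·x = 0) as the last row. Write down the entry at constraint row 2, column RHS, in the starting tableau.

The RHS of constraint 2 is b_2 = 24.

24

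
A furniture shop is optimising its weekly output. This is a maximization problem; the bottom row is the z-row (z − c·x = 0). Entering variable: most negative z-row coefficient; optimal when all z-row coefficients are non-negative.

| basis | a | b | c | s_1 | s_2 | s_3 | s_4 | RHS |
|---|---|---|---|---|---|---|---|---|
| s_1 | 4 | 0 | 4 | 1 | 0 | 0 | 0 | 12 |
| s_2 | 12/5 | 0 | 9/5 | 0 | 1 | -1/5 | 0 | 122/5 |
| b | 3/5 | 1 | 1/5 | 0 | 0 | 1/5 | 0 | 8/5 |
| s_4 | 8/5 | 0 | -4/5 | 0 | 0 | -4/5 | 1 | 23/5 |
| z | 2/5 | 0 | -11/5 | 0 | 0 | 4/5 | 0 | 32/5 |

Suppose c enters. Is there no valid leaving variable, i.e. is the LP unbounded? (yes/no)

no

Column c has positive entries in row(s) 1, 2, 3, so the ratio test bounds it — not unbounded.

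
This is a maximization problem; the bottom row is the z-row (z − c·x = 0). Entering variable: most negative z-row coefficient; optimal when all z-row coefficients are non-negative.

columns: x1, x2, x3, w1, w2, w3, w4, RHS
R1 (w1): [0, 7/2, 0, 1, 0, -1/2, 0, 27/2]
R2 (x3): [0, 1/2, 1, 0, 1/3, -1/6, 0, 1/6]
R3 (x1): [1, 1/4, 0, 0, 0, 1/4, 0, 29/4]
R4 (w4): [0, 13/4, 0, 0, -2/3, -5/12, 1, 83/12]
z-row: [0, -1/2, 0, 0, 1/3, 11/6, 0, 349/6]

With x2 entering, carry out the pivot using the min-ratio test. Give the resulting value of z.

175/3

Ratio test on column x2 — row 1: (27/2)/(7/2) = 27/7; row 2: (1/6)/(1/2) = 1/3; row 3: (29/4)/(1/4) = 29; row 4: (83/12)/(13/4) = 83/39. Minimum is 1/3 at row 2 (x3 leaves); pivot element 1/2.
Pivot on row 2; the z-row RHS becomes 349/6 − (-1/2)·(1/3) = 175/3.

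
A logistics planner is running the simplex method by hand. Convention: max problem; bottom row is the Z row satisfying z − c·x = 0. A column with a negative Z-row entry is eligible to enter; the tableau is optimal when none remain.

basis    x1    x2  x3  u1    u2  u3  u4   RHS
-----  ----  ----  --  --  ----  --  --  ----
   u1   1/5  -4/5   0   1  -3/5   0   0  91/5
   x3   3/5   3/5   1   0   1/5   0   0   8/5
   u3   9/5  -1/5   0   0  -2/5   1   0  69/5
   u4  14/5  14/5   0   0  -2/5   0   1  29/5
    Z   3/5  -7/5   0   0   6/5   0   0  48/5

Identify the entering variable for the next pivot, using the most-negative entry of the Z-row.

Negative Z-row entries: x2: -7/5.
The most negative is -7/5 in column x2, so x2 enters.

x2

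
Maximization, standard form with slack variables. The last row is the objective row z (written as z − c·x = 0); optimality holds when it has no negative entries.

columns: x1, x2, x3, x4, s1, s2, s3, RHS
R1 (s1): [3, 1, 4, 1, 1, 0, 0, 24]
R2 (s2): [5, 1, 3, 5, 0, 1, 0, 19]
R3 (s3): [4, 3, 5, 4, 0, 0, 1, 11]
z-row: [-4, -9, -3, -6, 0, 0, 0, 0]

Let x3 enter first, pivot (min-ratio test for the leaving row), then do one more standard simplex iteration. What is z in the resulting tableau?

Ratio test on column x3 — row 1: 24/4 = 6; row 2: 19/3 = 19/3; row 3: 11/5 = 11/5. Minimum is 11/5 at row 3 (s3 leaves); pivot element 5.
Pivot on row 3; the z-row RHS becomes 0 − (-3)·(11/5) = 33/5.
Next entering variable (most negative z-row entry -36/5): x2.
Ratio test on column x2 — row 1: entry -7/5 ≤ 0; row 2: entry -4/5 ≤ 0; row 3: (11/5)/(3/5) = 11/3. Minimum is 11/3 at row 3 (x3 leaves); pivot element 3/5.
After the second pivot the z-row RHS is 33/5 − (-36/5)·(11/3) = 33.

33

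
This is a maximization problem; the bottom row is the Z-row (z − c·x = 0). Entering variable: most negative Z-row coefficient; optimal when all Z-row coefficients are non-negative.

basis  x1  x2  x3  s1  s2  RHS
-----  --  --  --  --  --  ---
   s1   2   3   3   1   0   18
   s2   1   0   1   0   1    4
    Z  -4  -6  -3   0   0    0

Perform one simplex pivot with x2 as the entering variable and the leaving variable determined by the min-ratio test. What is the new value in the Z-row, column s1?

2

Ratio test on column x2 — row 1: 18/3 = 6; row 2: entry 0 ≤ 0. Minimum is 6 at row 1 (s1 leaves); pivot element 3.
Divide row 1 by 3; eliminate column x2 from the other rows.
Z-row update in column s1: 0 − (-6)·(1/3) = 2.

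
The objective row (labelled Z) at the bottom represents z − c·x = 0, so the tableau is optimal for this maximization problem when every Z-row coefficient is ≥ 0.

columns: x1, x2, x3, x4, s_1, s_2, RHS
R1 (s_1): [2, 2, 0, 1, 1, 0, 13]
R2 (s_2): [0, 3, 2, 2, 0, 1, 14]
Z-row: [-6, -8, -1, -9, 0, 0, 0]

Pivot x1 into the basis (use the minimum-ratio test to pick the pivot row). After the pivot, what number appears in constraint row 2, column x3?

Ratio test on column x1 — row 1: 13/2 = 13/2; row 2: entry 0 ≤ 0. Minimum is 13/2 at row 1 (s_1 leaves); pivot element 2.
Divide row 1 by 2; eliminate column x1 from the other rows.
Row 2 update in column x3: 2 − 0·0 = 2.

2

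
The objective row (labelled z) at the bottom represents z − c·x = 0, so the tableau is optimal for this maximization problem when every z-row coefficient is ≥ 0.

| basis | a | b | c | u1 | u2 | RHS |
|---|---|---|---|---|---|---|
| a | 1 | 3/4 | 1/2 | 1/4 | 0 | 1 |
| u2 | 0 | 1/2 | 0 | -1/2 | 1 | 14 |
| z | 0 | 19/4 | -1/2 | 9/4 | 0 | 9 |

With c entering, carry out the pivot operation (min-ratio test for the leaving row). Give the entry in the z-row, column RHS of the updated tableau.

10

Ratio test on column c — row 1: 1/(1/2) = 2; row 2: entry 0 ≤ 0. Minimum is 2 at row 1 (a leaves); pivot element 1/2.
Divide row 1 by 1/2; eliminate column c from the other rows.
z-row update in column RHS: 9 − (-1/2)·2 = 10.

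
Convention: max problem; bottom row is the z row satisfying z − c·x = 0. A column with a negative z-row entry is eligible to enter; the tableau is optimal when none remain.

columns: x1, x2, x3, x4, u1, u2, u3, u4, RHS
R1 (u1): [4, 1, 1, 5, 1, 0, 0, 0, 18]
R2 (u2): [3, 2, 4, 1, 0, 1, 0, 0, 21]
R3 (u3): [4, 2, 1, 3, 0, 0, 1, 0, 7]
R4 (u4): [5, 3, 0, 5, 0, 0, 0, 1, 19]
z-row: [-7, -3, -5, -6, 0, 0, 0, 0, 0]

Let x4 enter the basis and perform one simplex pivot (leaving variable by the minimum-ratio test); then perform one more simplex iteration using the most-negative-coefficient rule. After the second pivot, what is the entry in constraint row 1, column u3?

Ratio test on column x4 — row 1: 18/5 = 18/5; row 2: 21/1 = 21; row 3: 7/3 = 7/3; row 4: 19/5 = 19/5. Minimum is 7/3 at row 3 (u3 leaves); pivot element 3.
Divide row 3 by 3; eliminate column x4 from the other rows.
Second iteration: most negative z-row entry is -3 in column x3, so x3 enters.
Ratio test on column x3 — row 1: entry -2/3 ≤ 0; row 2: (56/3)/(11/3) = 56/11; row 3: (7/3)/(1/3) = 7; row 4: entry -5/3 ≤ 0. Minimum is 56/11 at row 2 (u2 leaves); pivot element 11/3.
Divide row 2 by 11/3; eliminate column x3 from the other rows.
After both pivots, the entry at constraint row 1, column u3 is -19/11.

-19/11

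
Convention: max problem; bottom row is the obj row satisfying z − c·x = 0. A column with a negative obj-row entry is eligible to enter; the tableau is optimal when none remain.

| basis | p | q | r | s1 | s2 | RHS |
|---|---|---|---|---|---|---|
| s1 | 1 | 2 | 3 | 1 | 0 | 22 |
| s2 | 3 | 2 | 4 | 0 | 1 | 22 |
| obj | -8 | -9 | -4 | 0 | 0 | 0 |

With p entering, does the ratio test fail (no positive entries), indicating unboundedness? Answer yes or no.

no

Column p has positive entries in row(s) 1, 2, so the ratio test bounds it — not unbounded.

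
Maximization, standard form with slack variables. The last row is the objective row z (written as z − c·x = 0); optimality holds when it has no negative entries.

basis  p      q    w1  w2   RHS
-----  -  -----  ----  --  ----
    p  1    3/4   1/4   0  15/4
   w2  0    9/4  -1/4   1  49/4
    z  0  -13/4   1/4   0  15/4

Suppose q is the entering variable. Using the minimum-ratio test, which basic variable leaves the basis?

p

Column q entries and ratios — p: (15/4)/(3/4) = 5; w2: (49/4)/(9/4) = 49/9.
Smallest ratio is 5 in the row of p, so p leaves.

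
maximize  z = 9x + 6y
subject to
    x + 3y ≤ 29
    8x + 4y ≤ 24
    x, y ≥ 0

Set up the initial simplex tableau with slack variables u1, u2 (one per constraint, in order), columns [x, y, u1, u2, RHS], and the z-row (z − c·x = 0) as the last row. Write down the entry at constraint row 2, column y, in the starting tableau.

4

Constraint 2 has coefficient 4 on y.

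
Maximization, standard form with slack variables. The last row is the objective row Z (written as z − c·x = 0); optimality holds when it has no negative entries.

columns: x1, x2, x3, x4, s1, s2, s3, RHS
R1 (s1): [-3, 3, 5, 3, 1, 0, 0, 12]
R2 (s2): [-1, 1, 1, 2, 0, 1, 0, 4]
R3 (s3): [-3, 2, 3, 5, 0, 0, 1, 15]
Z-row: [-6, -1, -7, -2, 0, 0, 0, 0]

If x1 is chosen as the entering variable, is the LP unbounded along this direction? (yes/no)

Every constraint-row entry in column x1 is ≤ 0, so increasing x1 is unbounded.

yes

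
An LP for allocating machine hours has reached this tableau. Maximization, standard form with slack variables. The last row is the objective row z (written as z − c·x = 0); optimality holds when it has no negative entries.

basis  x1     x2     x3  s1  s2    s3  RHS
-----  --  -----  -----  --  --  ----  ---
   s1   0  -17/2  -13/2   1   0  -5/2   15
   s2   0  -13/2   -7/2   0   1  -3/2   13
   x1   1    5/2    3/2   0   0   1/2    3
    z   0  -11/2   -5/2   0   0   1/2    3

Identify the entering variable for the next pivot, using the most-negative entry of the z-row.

Negative z-row entries: x2: -11/2, x3: -5/2.
The most negative is -11/2 in column x2, so x2 enters.

x2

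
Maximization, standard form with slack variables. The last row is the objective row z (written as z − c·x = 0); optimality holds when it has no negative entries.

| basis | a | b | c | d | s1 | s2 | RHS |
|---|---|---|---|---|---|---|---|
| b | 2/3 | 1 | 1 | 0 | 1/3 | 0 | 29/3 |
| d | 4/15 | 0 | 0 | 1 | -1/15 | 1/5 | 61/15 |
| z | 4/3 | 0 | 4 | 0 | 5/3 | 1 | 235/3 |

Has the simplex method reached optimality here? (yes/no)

Every z-row coefficient is ≥ 0, so the tableau is optimal.

yes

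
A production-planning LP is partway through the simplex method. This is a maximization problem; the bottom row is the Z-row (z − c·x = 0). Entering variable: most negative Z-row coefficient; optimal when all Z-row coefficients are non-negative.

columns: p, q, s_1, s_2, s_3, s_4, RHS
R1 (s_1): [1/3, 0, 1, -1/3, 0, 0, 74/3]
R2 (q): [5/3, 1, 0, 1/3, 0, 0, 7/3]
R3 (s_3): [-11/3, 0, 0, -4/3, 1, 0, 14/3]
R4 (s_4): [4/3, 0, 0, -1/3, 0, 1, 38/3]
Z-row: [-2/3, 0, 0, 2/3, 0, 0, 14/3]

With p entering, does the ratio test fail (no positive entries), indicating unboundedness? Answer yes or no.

Column p has positive entries in row(s) 1, 2, 4, so the ratio test bounds it — not unbounded.

no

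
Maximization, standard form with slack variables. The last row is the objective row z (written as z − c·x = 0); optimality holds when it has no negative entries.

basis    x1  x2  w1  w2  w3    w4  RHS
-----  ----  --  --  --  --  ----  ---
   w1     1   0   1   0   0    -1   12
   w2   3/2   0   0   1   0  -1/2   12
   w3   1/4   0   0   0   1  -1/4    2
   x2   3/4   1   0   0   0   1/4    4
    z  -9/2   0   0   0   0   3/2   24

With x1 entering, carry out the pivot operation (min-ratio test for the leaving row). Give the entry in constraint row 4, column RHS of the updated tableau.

16/3

Ratio test on column x1 — row 1: 12/1 = 12; row 2: 12/(3/2) = 8; row 3: 2/(1/4) = 8; row 4: 4/(3/4) = 16/3. Minimum is 16/3 at row 4 (x2 leaves); pivot element 3/4.
Divide row 4 by 3/4; eliminate column x1 from the other rows.
In the new row 4, the RHS entry is the old entry divided by the pivot: 4/(3/4) = 16/3.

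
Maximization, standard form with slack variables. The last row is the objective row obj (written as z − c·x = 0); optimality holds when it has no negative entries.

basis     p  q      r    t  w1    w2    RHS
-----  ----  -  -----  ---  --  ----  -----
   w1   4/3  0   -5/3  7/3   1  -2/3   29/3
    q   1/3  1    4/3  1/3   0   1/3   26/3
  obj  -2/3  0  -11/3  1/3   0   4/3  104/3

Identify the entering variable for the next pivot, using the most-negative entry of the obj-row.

r

Negative obj-row entries: p: -2/3, r: -11/3.
The most negative is -11/3 in column r, so r enters.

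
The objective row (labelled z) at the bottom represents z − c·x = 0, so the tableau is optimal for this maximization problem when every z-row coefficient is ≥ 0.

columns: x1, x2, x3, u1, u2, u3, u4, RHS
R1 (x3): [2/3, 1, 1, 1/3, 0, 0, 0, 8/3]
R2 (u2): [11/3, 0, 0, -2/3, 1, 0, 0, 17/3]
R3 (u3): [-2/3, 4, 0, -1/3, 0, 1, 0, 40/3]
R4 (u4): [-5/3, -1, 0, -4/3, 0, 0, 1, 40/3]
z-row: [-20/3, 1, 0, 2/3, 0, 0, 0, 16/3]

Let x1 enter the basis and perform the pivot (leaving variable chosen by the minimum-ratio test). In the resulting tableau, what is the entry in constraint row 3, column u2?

Ratio test on column x1 — row 1: (8/3)/(2/3) = 4; row 2: (17/3)/(11/3) = 17/11; row 3: entry -2/3 ≤ 0; row 4: entry -5/3 ≤ 0. Minimum is 17/11 at row 2 (u2 leaves); pivot element 11/3.
Divide row 2 by 11/3; eliminate column x1 from the other rows.
Row 3 update in column u2: 0 − (-2/3)·(3/11) = 2/11.

2/11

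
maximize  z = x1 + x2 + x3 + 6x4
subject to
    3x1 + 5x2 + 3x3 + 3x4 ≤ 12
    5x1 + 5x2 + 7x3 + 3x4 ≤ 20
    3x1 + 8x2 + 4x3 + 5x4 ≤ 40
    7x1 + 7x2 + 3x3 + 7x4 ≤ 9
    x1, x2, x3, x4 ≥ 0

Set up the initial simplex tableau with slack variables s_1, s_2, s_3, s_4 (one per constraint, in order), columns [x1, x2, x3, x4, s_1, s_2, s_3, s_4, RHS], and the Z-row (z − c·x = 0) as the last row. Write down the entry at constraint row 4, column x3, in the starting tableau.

3

Constraint 4 has coefficient 3 on x3.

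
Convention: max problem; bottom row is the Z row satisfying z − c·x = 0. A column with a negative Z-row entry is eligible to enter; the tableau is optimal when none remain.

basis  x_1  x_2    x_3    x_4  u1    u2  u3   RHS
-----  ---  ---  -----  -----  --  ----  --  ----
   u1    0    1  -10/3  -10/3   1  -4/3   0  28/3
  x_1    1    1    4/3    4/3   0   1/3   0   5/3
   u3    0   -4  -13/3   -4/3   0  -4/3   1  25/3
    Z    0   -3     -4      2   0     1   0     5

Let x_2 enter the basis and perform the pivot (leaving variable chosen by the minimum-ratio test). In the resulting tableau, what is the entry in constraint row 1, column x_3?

Ratio test on column x_2 — row 1: (28/3)/1 = 28/3; row 2: (5/3)/1 = 5/3; row 3: entry -4 ≤ 0. Minimum is 5/3 at row 2 (x_1 leaves); pivot element 1.
Divide row 2 by 1; eliminate column x_2 from the other rows.
Row 1 update in column x_3: -10/3 − 1·(4/3) = -14/3.

-14/3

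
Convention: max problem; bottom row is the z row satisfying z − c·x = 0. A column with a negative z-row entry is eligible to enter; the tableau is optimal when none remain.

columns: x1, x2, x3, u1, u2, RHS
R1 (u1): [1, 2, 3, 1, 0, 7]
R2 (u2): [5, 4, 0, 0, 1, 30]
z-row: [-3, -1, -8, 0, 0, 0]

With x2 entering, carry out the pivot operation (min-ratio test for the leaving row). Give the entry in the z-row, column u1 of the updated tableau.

1/2

Ratio test on column x2 — row 1: 7/2 = 7/2; row 2: 30/4 = 15/2. Minimum is 7/2 at row 1 (u1 leaves); pivot element 2.
Divide row 1 by 2; eliminate column x2 from the other rows.
z-row update in column u1: 0 − (-1)·(1/2) = 1/2.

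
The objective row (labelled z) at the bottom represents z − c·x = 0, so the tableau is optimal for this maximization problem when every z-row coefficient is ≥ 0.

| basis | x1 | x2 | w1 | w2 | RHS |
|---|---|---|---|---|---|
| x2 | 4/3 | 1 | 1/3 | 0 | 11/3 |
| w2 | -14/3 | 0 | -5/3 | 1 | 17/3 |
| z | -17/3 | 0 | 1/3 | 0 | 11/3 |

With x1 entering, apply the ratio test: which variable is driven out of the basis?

Column x1 entries and ratios — x2: (11/3)/(4/3) = 11/4; w2: -14/3 ≤ 0, skip.
Smallest ratio is 11/4 in the row of x2, so x2 leaves.

x2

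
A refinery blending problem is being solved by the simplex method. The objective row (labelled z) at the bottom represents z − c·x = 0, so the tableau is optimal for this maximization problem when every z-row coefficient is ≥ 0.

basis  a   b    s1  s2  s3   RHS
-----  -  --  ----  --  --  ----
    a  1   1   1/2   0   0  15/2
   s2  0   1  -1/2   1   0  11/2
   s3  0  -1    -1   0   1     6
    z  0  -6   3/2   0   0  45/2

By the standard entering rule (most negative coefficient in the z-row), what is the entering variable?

b

Negative z-row entries: b: -6.
The most negative is -6 in column b, so b enters.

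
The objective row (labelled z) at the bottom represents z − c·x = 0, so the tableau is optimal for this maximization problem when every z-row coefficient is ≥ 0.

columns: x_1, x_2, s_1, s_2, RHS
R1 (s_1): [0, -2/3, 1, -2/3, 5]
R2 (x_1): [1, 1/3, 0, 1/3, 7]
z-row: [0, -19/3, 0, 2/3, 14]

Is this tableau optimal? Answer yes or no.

no

The z-row has a negative entry -19/3 in column x_2, so it is not optimal.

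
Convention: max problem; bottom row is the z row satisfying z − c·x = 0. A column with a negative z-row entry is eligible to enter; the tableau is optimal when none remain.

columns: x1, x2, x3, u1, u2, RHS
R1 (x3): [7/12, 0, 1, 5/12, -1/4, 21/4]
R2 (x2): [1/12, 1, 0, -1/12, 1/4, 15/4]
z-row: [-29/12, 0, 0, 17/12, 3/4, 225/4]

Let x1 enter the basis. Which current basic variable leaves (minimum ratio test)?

x3

Column x1 entries and ratios — x3: (21/4)/(7/12) = 9; x2: (15/4)/(1/12) = 45.
Smallest ratio is 9 in the row of x3, so x3 leaves.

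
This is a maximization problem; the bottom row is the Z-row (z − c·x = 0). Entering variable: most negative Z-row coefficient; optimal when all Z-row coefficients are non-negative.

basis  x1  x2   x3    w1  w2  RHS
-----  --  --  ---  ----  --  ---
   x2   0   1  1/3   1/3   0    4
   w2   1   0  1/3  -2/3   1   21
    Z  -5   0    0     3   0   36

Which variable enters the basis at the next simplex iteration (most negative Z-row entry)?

x1

Negative Z-row entries: x1: -5.
The most negative is -5 in column x1, so x1 enters.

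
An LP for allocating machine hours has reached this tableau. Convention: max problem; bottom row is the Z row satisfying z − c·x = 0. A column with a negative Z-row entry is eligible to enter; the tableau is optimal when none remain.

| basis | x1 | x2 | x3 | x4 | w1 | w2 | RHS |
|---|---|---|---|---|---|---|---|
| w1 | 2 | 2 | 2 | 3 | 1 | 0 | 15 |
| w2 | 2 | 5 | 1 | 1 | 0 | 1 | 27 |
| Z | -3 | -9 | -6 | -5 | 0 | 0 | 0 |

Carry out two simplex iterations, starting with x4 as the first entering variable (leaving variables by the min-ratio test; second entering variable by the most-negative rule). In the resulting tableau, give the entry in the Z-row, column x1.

27/13

Ratio test on column x4 — row 1: 15/3 = 5; row 2: 27/1 = 27. Minimum is 5 at row 1 (w1 leaves); pivot element 3.
Divide row 1 by 3; eliminate column x4 from the other rows.
Second iteration: most negative Z-row entry is -17/3 in column x2, so x2 enters.
Ratio test on column x2 — row 1: 5/(2/3) = 15/2; row 2: 22/(13/3) = 66/13. Minimum is 66/13 at row 2 (w2 leaves); pivot element 13/3.
Divide row 2 by 13/3; eliminate column x2 from the other rows.
After both pivots, the entry at the Z-row, column x1 is 27/13.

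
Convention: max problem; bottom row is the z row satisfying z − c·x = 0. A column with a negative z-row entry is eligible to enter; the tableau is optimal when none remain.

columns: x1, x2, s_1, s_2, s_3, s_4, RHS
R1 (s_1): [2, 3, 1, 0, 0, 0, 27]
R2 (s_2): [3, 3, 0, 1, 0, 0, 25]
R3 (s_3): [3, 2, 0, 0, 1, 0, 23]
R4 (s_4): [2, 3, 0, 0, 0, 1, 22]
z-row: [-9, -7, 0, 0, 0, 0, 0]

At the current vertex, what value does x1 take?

0

x1 is not in the basis, so in the current basic feasible solution x1 = 0.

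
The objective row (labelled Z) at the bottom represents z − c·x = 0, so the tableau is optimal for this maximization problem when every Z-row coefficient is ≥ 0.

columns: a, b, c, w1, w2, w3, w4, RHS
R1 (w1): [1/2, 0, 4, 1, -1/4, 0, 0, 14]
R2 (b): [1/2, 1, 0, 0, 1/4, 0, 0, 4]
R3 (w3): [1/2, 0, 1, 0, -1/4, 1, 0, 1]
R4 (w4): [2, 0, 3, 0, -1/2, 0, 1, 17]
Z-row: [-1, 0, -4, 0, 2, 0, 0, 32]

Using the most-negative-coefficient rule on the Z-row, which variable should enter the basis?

c

Negative Z-row entries: a: -1, c: -4.
The most negative is -4 in column c, so c enters.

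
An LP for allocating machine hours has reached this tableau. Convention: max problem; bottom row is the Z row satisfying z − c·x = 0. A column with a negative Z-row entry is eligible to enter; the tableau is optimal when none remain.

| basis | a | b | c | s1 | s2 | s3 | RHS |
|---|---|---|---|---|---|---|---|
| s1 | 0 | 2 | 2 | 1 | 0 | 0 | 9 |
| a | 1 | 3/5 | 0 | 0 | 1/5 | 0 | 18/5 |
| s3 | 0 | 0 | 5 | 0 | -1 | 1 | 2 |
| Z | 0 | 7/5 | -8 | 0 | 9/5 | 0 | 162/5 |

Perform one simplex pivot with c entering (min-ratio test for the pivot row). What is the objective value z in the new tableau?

Ratio test on column c — row 1: 9/2 = 9/2; row 2: entry 0 ≤ 0; row 3: 2/5 = 2/5. Minimum is 2/5 at row 3 (s3 leaves); pivot element 5.
Pivot on row 3; the Z-row RHS becomes 162/5 − (-8)·(2/5) = 178/5.

178/5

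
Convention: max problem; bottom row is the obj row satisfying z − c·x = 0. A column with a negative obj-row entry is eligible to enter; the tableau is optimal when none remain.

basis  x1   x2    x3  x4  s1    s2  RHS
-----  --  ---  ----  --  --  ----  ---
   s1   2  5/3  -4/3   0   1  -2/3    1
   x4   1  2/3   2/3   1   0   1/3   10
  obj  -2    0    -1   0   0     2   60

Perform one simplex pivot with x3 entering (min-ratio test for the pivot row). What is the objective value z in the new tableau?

Ratio test on column x3 — row 1: entry -4/3 ≤ 0; row 2: 10/(2/3) = 15. Minimum is 15 at row 2 (x4 leaves); pivot element 2/3.
Pivot on row 2; the obj-row RHS becomes 60 − (-1)·15 = 75.

75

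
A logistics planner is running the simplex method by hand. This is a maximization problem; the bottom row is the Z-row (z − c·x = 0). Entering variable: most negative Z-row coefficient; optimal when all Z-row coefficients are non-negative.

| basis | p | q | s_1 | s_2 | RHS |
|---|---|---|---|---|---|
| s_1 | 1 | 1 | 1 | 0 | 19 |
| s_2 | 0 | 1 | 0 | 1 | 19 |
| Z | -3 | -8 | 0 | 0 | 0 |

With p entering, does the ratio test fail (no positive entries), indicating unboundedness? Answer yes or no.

Column p has positive entries in row(s) 1, so the ratio test bounds it — not unbounded.

no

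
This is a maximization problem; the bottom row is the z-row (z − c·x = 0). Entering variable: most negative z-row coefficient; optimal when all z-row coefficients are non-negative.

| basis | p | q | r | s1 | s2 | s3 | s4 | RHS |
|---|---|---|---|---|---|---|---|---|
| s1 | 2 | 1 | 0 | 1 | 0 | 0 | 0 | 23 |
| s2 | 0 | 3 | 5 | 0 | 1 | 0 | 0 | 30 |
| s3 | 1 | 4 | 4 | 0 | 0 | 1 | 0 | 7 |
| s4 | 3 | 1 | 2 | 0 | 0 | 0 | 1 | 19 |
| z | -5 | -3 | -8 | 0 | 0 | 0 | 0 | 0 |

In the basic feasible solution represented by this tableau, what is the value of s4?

s4 is basic (row 4); its value is the RHS of that row, 19.

19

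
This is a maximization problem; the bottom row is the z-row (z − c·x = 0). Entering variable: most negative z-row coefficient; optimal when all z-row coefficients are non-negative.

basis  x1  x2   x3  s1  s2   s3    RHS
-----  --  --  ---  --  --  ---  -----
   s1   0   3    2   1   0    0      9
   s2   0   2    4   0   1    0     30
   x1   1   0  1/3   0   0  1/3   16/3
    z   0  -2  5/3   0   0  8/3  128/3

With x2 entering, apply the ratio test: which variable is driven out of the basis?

Column x2 entries and ratios — s1: 9/3 = 3; s2: 30/2 = 15; x1: 0 ≤ 0, skip.
Smallest ratio is 3 in the row of s1, so s1 leaves.

s1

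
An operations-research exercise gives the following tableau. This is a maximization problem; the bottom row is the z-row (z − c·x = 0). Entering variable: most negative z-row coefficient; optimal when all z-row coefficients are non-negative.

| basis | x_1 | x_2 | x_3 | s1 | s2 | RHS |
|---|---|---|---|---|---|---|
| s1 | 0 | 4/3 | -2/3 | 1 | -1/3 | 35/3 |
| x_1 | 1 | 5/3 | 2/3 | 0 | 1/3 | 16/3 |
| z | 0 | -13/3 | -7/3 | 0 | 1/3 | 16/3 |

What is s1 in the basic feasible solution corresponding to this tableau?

s1 is basic (row 1); its value is the RHS of that row, 35/3.

35/3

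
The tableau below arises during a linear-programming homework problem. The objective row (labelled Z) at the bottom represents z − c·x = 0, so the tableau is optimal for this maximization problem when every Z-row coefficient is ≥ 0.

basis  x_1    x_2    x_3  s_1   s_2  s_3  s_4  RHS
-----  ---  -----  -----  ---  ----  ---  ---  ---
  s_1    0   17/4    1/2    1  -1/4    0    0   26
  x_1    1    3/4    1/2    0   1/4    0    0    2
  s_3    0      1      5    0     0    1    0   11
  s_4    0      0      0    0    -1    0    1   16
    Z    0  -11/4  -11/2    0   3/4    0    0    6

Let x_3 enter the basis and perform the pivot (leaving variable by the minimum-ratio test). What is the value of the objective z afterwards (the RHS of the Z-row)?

Ratio test on column x_3 — row 1: 26/(1/2) = 52; row 2: 2/(1/2) = 4; row 3: 11/5 = 11/5; row 4: entry 0 ≤ 0. Minimum is 11/5 at row 3 (s_3 leaves); pivot element 5.
Pivot on row 3; the Z-row RHS becomes 6 − (-11/2)·(11/5) = 181/10.

181/10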